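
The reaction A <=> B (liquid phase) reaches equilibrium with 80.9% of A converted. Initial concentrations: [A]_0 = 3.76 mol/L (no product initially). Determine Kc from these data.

Let X = conversion of A.
Concentrations: [A] = 3.76 − 3.76X; [B] = 3.76X.
At X = 0.809: [A] = 0.718, [B] = 3.04.
Kc = [B] / ([A]) = 4.24.

Kc = 4.24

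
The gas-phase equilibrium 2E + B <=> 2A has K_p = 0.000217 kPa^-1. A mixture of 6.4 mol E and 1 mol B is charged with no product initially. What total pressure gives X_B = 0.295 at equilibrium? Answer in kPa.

Let X = conversion of B (basis 1 mol B); extent of reaction ξ = X.
Species balance: n_E = 6.4 − 2X; n_B = 1 − X; n_A = 2X.
Total moles n_T = 7.4 − X.
K_p = p_A^2 / (p_E^2 p_B) with p_i = (n_i/n_T)·P.
At X = 0.295: the mole-fraction product g(X) = Π y_i^ν_i = 0.1039. Since K_p = g(X)·P^{-1}, P = (g/K_p)^(1/1) = (0.1039/0.000217)^(1/1) = 479 kPa.

P = 479 kPa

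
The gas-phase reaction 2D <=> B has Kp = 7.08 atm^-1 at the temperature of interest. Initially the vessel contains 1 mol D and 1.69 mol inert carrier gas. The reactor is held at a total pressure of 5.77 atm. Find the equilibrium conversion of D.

X = 0.847

Take 1 mol D as basis and let X be its fractional conversion, so ξ = 0.5X.
Moles: n_D = 1 − X; n_B = 0.5X; n_I = 1.69 (inert).
Total moles n_T = 2.69 − 0.5X.
y_i = n_i/n_T, p_i = y_i·P. Kp = p_B / (p_D^2).
Equating to 7.08 atm^-1 and solving on 0 < X < 1: X = 0.847.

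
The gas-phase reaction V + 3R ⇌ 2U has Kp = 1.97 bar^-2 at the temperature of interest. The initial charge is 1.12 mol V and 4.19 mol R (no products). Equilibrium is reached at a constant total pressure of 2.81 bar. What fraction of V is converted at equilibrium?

X = 0.694

Let X = conversion of V (basis 1.12 mol V); extent of reaction ξ = 1.12X.
Species balance: n_V = 1.12 − 1.12X; n_R = 4.19 − 3.36X; n_U = 2.24X.
Summing: n_T = 5.31 − 2.24X.
y_i = n_i/n_T, p_i = y_i·P. Kp = p_U^2 / (p_V p_R^3).
Substituting and setting equal to 1.97 bar^-2 gives a polynomial in X; the root in (0,1) is X = 0.694.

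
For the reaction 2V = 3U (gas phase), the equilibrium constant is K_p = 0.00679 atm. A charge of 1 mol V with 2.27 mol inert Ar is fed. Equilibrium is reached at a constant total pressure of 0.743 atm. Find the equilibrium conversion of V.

X = 0.183

Let X = conversion of V (basis 1 mol V); extent of reaction ξ = 0.5X.
Mole table: n_V = 1 − X; n_U = 1.5X; n_I = 2.27 (inert).
n_T = Σnᵢ = 3.27 + 0.5X.
With p_i = (n_i/n_T)P, K_p = p_U^3 / (p_V^2).
Setting this equal to 0.00679 atm and taking the physical root (0 < X < 1) gives X = 0.183.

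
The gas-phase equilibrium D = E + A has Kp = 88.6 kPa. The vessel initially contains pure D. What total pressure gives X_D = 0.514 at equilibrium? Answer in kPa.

Take 1 mol D as basis and let X be its fractional conversion, so ξ = X.
Moles: n_D = 1 − X; n_E = X; n_A = X.
n_T = Σnᵢ = 1 + X.
Kp = p_E p_A / (p_D) with p_i = (n_i/n_T)·P.
At X = 0.514: the mole-fraction product g(X) = Π y_i^ν_i = 0.3591. Since Kp = g(X)·P^{1}, P = (Kp/g)^(1/1) = (88.6/0.3591)^(1/1) = 247 kPa.

P = 247 kPa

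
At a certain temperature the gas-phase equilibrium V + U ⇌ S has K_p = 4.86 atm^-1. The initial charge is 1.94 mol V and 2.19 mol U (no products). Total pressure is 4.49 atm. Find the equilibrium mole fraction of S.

Take 1.94 mol V as basis and let X be its fractional conversion, so ξ = 1.94X.
Moles: n_V = 1.94 − 1.94X; n_U = 2.19 − 1.94X; n_S = 1.94X.
Summing: n_T = 4.13 − 1.94X.
Mole fractions y_i = n_i/n_T; K_p = p_S / (p_V p_U) with p_i = y_i·P.
This yields a degree-2 equation in X; solving on (0,1), X = 0.833.
Then n_S = 1.62, n_T = 2.51, so y_S = 0.643.

y_S = 0.643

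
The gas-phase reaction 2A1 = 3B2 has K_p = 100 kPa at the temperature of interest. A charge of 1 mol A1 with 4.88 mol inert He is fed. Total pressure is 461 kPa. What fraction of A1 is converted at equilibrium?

Take 1 mol A1 as basis and let X be its fractional conversion, so ξ = 0.5X.
Species balance: n_A1 = 1 − X; n_B2 = 1.5X; n_I = 4.88 (inert).
n_T = Σnᵢ = 5.88 + 0.5X.
y_i = n_i/n_T, p_i = y_i·P. K_p = p_B2^3 / (p_A1^2).
This yields a degree-3 equation in X; solving on (0,1), X = 0.476.

X = 0.476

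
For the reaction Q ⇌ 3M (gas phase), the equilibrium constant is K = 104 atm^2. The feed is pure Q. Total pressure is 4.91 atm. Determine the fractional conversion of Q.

Let X = conversion of Q (basis 1 mol Q); extent of reaction ξ = X.
Species balance: n_Q = 1 − X; n_M = 3X.
n_T = Σnᵢ = 1 + 2X.
Mole fractions y_i = n_i/n_T; K = p_M^3 / (p_Q) with p_i = y_i·P.
Setting this equal to 104 atm^2 and taking the physical root (0 < X < 1) gives X = 0.663.

X = 0.663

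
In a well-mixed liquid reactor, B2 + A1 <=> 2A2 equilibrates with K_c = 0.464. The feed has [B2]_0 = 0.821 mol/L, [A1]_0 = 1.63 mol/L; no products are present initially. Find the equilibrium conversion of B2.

X = 0.351

Let X = conversion of B2; extent ξ = 0.821·X mol/L.
Concentrations: [B2] = 0.821 − 0.821X; [A1] = 1.63 − 0.821X; [A2] = 1.64X.
K_c = [A2]^2 / ([B2] [A1]).
This equals 0.464 at X = 0.351 (the root in 0 < X < 1).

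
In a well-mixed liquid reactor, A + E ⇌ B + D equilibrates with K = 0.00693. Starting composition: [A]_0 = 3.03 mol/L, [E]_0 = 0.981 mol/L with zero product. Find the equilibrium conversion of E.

Let X = conversion of E; extent ξ = 0.981·X mol/L.
Concentrations: [A] = 3.03 − 0.981X; [E] = 0.981 − 0.981X; [B] = 0.981X; [D] = 0.981X.
K = [B] [D] / ([A] [E]).
This equals 0.00693 at X = 0.133 (the root in 0 < X < 1).

X = 0.133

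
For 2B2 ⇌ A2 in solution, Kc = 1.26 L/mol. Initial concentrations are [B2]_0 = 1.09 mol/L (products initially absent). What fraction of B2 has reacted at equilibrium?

Let X = conversion of B2; extent ξ = 1.09X/2 mol/L.
Concentrations: [B2] = 1.09 − 1.09X; [A2] = 0.545X.
Kc = [A2] / ([B2]^2).
Setting equal to 1.26 and solving for X on (0,1) gives X = 0.552.

X = 0.552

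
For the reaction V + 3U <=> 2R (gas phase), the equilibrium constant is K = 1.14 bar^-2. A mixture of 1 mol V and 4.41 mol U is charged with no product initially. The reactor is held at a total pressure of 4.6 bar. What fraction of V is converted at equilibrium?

Let X = conversion of V (basis 1 mol V); extent of reaction ξ = X.
Mole table: n_V = 1 − X; n_U = 4.41 − 3X; n_R = 2X.
Summing: n_T = 5.41 − 2X.
Mole fractions y_i = n_i/n_T; K = p_R^2 / (p_V p_U^3) with p_i = y_i·P.
Setting this equal to 1.14 bar^-2 and taking the physical root (0 < X < 1) gives X = 0.805.

X = 0.805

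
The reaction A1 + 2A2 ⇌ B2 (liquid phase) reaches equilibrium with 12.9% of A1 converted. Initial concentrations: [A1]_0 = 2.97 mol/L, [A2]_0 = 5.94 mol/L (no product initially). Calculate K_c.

Let X = conversion of A1.
Concentrations: [A1] = 2.97 − 2.97X; [A2] = 5.94 − 5.94X; [B2] = 2.97X.
At X = 0.129: [A1] = 2.59, [A2] = 5.17, [B2] = 0.383.
K_c = [B2] / ([A1] [A2]^2) = 0.00553 (mol/L)^-2.

K_c = 0.00553 (mol/L)^-2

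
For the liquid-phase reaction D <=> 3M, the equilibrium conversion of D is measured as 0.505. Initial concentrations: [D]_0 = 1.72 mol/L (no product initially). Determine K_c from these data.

K_c = 20.8 (mol/L)^2

Let X = conversion of D.
Concentrations: [D] = 1.72 − 1.72X; [M] = 5.16X.
At X = 0.505: [D] = 0.851, [M] = 2.61.
K_c = [M]^3 / ([D]) = 20.8 (mol/L)^2.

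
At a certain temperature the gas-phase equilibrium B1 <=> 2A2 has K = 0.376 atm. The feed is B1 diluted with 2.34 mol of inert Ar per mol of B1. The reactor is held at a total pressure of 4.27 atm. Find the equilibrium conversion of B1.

Take 1 mol B1 as basis and let X be its fractional conversion, so ξ = X.
Moles: n_B1 = 1 − X; n_A2 = 2X; n_I = 2.34 (inert).
Summing: n_T = 3.34 + X.
Mole fractions y_i = n_i/n_T; K = p_A2^2 / (p_B1) with p_i = y_i·P.
This yields a degree-2 equation in X; solving on (0,1), X = 0.244.

X = 0.244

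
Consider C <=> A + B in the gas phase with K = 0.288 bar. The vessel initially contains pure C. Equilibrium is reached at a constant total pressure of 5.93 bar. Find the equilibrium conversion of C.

X = 0.215

Let X = conversion of C (basis 1 mol C); extent of reaction ξ = X.
Moles: n_C = 1 − X; n_A = X; n_B = X.
n_T = Σnᵢ = 1 + X.
Mole fractions y_i = n_i/n_T; K = p_A p_B / (p_C) with p_i = y_i·P.
Equating to 0.288 bar and solving on 0 < X < 1: X = 0.215.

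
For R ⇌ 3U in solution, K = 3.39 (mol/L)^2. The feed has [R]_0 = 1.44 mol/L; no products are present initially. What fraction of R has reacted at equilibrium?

X = 0.342

Let X = conversion of R; extent ξ = 1.44·X mol/L.
Concentrations: [R] = 1.44 − 1.44X; [U] = 4.32X.
K = [U]^3 / ([R]).
Setting equal to 3.39 and solving for X on (0,1) gives X = 0.342.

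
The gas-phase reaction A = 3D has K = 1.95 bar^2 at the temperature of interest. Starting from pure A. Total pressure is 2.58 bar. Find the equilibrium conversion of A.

Basis: 1 mol A initially; let X = conversion of A. Extent ξ = X.
Moles: n_A = 1 − X; n_D = 3X.
Total moles n_T = 1 + 2X.
Mole fractions y_i = n_i/n_T; K = p_D^3 / (p_A) with p_i = y_i·P.
Substituting and setting equal to 1.95 bar^2 gives a polynomial in X; the root in (0,1) is X = 0.265.

X = 0.265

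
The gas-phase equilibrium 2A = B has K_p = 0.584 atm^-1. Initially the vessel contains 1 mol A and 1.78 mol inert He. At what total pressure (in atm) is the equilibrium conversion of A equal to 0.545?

Basis: 1 mol A initially; let X = conversion of A. Extent ξ = 0.5X.
At extent ξ: n_A = 1 − X; n_B = 0.5X; n_I = 1.78 (inert).
n_T = Σnᵢ = 2.78 − 0.5X.
K_p = p_B / (p_A^2) with p_i = (n_i/n_T)·P.
At X = 0.545: the mole-fraction product g(X) = Π y_i^ν_i = 3.301. Since K_p = g(X)·P^{-1}, P = (g/K_p)^(1/1) = (3.301/0.584)^(1/1) = 5.65 atm.

P = 5.65 atm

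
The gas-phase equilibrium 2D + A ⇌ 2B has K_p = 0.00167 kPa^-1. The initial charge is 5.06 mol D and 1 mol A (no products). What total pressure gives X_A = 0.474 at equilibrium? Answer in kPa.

P = 338 kPa

Basis: 1 mol A initially; let X = conversion of A. Extent ξ = X.
At extent ξ: n_D = 5.06 − 2X; n_A = 1 − X; n_B = 2X.
n_T = Σnᵢ = 6.06 − X.
K_p = p_B^2 / (p_D^2 p_A) with p_i = (n_i/n_T)·P.
At X = 0.474: the mole-fraction product g(X) = Π y_i^ν_i = 0.5645. Since K_p = g(X)·P^{-1}, P = (g/K_p)^(1/1) = (0.5645/0.00167)^(1/1) = 338 kPa.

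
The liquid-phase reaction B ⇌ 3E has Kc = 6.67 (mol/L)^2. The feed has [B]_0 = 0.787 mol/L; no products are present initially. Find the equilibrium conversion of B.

X = 0.560

Let X = conversion of B; extent ξ = 0.787·X mol/L.
Concentrations: [B] = 0.787 − 0.787X; [E] = 2.36X.
Kc = [E]^3 / ([B]).
This equals 6.67 at X = 0.560 (the root in 0 < X < 1).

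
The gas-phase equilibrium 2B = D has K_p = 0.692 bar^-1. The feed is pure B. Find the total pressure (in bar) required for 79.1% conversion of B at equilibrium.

Let X = conversion of B (basis 1 mol B); extent of reaction ξ = 0.5X.
Mole table: n_B = 1 − X; n_D = 0.5X.
n_T = Σnᵢ = 1 − 0.5X.
K_p = p_D / (p_B^2) with p_i = (n_i/n_T)·P.
At X = 0.791: the mole-fraction product g(X) = Π y_i^ν_i = 5.473. Since K_p = g(X)·P^{-1}, P = (g/K_p)^(1/1) = (5.473/0.692)^(1/1) = 7.91 bar.

P = 7.91 bar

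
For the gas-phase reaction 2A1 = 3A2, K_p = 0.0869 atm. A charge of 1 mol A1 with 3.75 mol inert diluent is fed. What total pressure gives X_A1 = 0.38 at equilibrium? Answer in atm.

P = 0.891 atm

Let X = conversion of A1 (basis 1 mol A1); extent of reaction ξ = 0.5X.
At extent ξ: n_A1 = 1 − X; n_A2 = 1.5X; n_I = 3.75 (inert).
Total moles n_T = 4.75 + 0.5X.
K_p = p_A2^3 / (p_A1^2) with p_i = (n_i/n_T)·P.
At X = 0.38: the mole-fraction product g(X) = Π y_i^ν_i = 0.09752. Since K_p = g(X)·P^{1}, P = (K_p/g)^(1/1) = (0.0869/0.09752)^(1/1) = 0.891 atm.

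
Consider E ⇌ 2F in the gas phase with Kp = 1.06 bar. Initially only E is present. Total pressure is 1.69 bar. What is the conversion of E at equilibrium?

X = 0.368

Let X = conversion of E (basis 1 mol E); extent of reaction ξ = X.
At extent ξ: n_E = 1 − X; n_F = 2X.
Summing: n_T = 1 + X.
Mole fractions y_i = n_i/n_T; Kp = p_F^2 / (p_E) with p_i = y_i·P.
Setting this equal to 1.06 bar and taking the physical root (0 < X < 1) gives X = 0.368.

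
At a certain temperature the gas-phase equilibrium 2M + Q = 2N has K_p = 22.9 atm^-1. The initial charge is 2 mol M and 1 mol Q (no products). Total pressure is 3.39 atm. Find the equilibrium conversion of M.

X = 0.747

Let X = conversion of M (basis 2 mol M); extent of reaction ξ = X.
Species balance: n_M = 2 − 2X; n_Q = 1 − X; n_N = 2X.
Summing: n_T = 3 − X.
Mole fractions y_i = n_i/n_T; K_p = p_N^2 / (p_M^2 p_Q) with p_i = y_i·P.
This yields a degree-3 equation in X; solving on (0,1), X = 0.747.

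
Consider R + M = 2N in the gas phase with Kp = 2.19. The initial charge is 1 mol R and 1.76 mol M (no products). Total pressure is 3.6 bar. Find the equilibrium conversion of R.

X = 0.548

Let X = conversion of R (basis 1 mol R); extent of reaction ξ = X.
Mole table: n_R = 1 − X; n_M = 1.76 − X; n_N = 2X.
n_T stays at 2.76 (no change in mole number).
y_i = n_i/n_T, p_i = y_i·P. Kp = p_N^2 / (p_R p_M).
Setting this equal to 2.19 and taking the physical root (0 < X < 1) gives X = 0.548.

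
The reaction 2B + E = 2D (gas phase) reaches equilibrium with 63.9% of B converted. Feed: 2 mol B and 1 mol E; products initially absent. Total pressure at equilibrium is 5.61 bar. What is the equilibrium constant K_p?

K_p = 3.65 bar^-1

Take 2 mol B as basis and let X be its fractional conversion, so ξ = X.
Moles: n_B = 2 − 2X; n_E = 1 − X; n_D = 2X.
Summing: n_T = 3 − X.
At X = 0.639: n_B = 0.722, n_E = 0.361, n_D = 1.28, n_T = 2.36.
p_i = (n_i/n_T)·P. K_p = p_D^2 / (p_B^2 p_E) = 3.65 bar^-1.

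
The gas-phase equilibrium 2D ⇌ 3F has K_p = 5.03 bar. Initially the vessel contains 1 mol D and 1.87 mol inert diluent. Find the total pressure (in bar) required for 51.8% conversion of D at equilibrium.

Basis: 1 mol D initially; let X = conversion of D. Extent ξ = 0.5X.
At extent ξ: n_D = 1 − X; n_F = 1.5X; n_I = 1.87 (inert).
Summing: n_T = 2.87 + 0.5X.
K_p = p_F^3 / (p_D^2) with p_i = (n_i/n_T)·P.
At X = 0.518: the mole-fraction product g(X) = Π y_i^ν_i = 0.6453. Since K_p = g(X)·P^{1}, P = (K_p/g)^(1/1) = (5.03/0.6453)^(1/1) = 7.79 bar.

P = 7.79 bar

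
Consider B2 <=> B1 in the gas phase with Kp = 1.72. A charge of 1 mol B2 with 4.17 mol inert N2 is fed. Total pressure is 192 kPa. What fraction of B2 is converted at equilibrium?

Basis: 1 mol B2 initially; let X = conversion of B2. Extent ξ = X.
Species balance: n_B2 = 1 − X; n_B1 = X; n_I = 4.17 (inert).
n_T stays at 5.17 (no change in mole number).
y_i = n_i/n_T, p_i = y_i·P. Kp = p_B1 / (p_B2).
Equating to 1.72 and solving on 0 < X < 1: X = 0.632.

X = 0.632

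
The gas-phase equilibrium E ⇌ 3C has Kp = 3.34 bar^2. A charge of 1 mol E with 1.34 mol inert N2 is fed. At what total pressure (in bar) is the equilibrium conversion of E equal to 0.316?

Take 1 mol E as basis and let X be its fractional conversion, so ξ = X.
Species balance: n_E = 1 − X; n_C = 3X; n_I = 1.34 (inert).
n_T = Σnᵢ = 2.34 + 2X.
Kp = p_C^3 / (p_E) with p_i = (n_i/n_T)·P.
At X = 0.316: the mole-fraction product g(X) = Π y_i^ν_i = 0.141. Since Kp = g(X)·P^{2}, P = (Kp/g)^(1/2) = (3.34/0.141)^(1/2) = 4.87 bar.

P = 4.87 bar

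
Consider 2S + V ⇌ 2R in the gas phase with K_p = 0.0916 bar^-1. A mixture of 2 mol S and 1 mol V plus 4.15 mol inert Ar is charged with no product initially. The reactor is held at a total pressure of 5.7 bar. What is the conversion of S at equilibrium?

X = 0.197

Let X = conversion of S (basis 2 mol S); extent of reaction ξ = X.
At extent ξ: n_S = 2 − 2X; n_V = 1 − X; n_R = 2X; n_I = 4.15 (inert).
n_T = Σnᵢ = 7.15 − X.
y_i = n_i/n_T, p_i = y_i·P. K_p = p_R^2 / (p_S^2 p_V).
Substituting and setting equal to 0.0916 bar^-1 gives a polynomial in X; the root in (0,1) is X = 0.197.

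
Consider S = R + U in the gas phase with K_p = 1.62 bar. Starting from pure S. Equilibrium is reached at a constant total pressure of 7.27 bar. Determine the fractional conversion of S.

X = 0.427

Let X = conversion of S (basis 1 mol S); extent of reaction ξ = X.
Mole table: n_S = 1 − X; n_R = X; n_U = X.
n_T = Σnᵢ = 1 + X.
Mole fractions y_i = n_i/n_T; K_p = p_R p_U / (p_S) with p_i = y_i·P.
This yields a degree-2 equation in X; solving on (0,1), X = 0.427.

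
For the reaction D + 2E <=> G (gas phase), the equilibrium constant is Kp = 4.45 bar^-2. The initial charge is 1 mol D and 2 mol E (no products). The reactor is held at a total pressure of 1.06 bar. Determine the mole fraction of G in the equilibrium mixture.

Take 1 mol D as basis and let X be its fractional conversion, so ξ = X.
At extent ξ: n_D = 1 − X; n_E = 2 − 2X; n_G = X.
n_T = Σnᵢ = 3 − 2X.
Mole fractions y_i = n_i/n_T; Kp = p_G / (p_D p_E^2) with p_i = y_i·P.
Setting this equal to 4.45 bar^-2 and taking the physical root (0 < X < 1) gives X = 0.536.
Then n_G = 0.536, n_T = 1.93, so y_G = 0.278.

y_G = 0.278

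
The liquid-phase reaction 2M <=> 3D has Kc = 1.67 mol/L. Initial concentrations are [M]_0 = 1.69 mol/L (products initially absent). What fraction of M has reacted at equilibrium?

Let X = conversion of M; extent ξ = 1.69X/2 mol/L.
Concentrations: [M] = 1.69 − 1.69X; [D] = 2.54X.
Kc = [D]^3 / ([M]^2).
This equals 1.67 at X = 0.447 (the root in 0 < X < 1).

X = 0.447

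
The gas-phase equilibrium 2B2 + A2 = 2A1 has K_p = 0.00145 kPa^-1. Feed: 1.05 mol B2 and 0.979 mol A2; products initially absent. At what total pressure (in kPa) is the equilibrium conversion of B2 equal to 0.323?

Let X = conversion of B2 (basis 1.05 mol B2); extent of reaction ξ = 0.525X.
Moles: n_B2 = 1.05 − 1.05X; n_A2 = 0.979 − 0.525X; n_A1 = 1.05X.
n_T = Σnᵢ = 2.03 − 0.525X.
K_p = p_A1^2 / (p_B2^2 p_A2) with p_i = (n_i/n_T)·P.
At X = 0.323: the mole-fraction product g(X) = Π y_i^ν_i = 0.5229. Since K_p = g(X)·P^{-1}, P = (g/K_p)^(1/1) = (0.5229/0.00145)^(1/1) = 361 kPa.

P = 361 kPa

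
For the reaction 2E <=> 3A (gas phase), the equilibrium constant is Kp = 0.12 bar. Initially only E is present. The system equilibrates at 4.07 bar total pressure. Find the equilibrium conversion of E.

Basis: 1 mol E initially; let X = conversion of E. Extent ξ = 0.5X.
Mole table: n_E = 1 − X; n_A = 1.5X.
Total moles n_T = 1 + 0.5X.
Mole fractions y_i = n_i/n_T; Kp = p_A^3 / (p_E^2) with p_i = y_i·P.
This yields a degree-3 equation in X; solving on (0,1), X = 0.185.

X = 0.185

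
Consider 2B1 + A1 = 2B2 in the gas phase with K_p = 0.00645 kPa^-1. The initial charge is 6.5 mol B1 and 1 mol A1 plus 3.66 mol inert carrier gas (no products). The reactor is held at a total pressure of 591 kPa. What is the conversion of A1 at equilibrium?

Take 1 mol A1 as basis and let X be its fractional conversion, so ξ = X.
At extent ξ: n_B1 = 6.5 − 2X; n_A1 = 1 − X; n_B2 = 2X; n_I = 3.66 (inert).
Summing: n_T = 11.2 − X.
Mole fractions y_i = n_i/n_T; K_p = p_B2^2 / (p_B1^2 p_A1) with p_i = y_i·P.
Setting this equal to 0.00645 kPa^-1 and taking the physical root (0 < X < 1) gives X = 0.752.

X = 0.752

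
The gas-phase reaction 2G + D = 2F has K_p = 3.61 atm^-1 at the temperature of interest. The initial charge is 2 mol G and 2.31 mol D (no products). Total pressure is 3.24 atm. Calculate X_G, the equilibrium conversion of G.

X = 0.696

Take 2 mol G as basis and let X be its fractional conversion, so ξ = X.
Mole table: n_G = 2 − 2X; n_D = 2.31 − X; n_F = 2X.
Summing: n_T = 4.31 − X.
y_i = n_i/n_T, p_i = y_i·P. K_p = p_F^2 / (p_G^2 p_D).
Equating to 3.61 atm^-1 and solving on 0 < X < 1: X = 0.696.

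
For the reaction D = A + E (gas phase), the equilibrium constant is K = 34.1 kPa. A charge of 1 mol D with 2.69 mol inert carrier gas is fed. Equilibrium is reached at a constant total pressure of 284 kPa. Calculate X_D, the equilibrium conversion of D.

X = 0.501

Let X = conversion of D (basis 1 mol D); extent of reaction ξ = X.
At extent ξ: n_D = 1 − X; n_A = X; n_E = X; n_I = 2.69 (inert).
Summing: n_T = 3.69 + X.
y_i = n_i/n_T, p_i = y_i·P. K = p_A p_E / (p_D).
This yields a degree-2 equation in X; solving on (0,1), X = 0.501.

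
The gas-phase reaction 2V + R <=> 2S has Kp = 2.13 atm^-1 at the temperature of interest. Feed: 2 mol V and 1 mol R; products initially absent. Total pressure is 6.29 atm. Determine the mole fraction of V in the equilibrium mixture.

y_V = 0.334

Basis: 2 mol V initially; let X = conversion of V. Extent ξ = X.
Moles: n_V = 2 − 2X; n_R = 1 − X; n_S = 2X.
Total moles n_T = 3 − X.
With p_i = (n_i/n_T)P, Kp = p_S^2 / (p_V^2 p_R).
Equating to 2.13 atm^-1 and solving on 0 < X < 1: X = 0.599.
Then n_V = 0.801, n_T = 2.4, so y_V = 0.334.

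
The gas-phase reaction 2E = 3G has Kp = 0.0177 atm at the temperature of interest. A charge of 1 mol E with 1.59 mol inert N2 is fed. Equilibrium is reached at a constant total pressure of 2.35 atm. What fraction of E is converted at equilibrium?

Basis: 1 mol E initially; let X = conversion of E. Extent ξ = 0.5X.
Mole table: n_E = 1 − X; n_G = 1.5X; n_I = 1.59 (inert).
n_T = Σnᵢ = 2.59 + 0.5X.
y_i = n_i/n_T, p_i = y_i·P. Kp = p_G^3 / (p_E^2).
This yields a degree-3 equation in X; solving on (0,1), X = 0.161.

X = 0.161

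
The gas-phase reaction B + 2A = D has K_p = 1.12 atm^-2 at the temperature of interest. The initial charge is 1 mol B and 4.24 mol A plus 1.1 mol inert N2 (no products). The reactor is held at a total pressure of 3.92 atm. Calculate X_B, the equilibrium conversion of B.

Let X = conversion of B (basis 1 mol B); extent of reaction ξ = X.
Mole table: n_B = 1 − X; n_A = 4.24 − 2X; n_D = X; n_I = 1.1 (inert).
Total moles n_T = 6.34 − 2X.
With p_i = (n_i/n_T)P, K_p = p_D / (p_B p_A^2).
This yields a degree-3 equation in X; solving on (0,1), X = 0.839.

X = 0.839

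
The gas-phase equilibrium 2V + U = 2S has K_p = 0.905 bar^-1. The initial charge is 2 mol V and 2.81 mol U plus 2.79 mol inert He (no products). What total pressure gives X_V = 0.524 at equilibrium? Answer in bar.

Basis: 2 mol V initially; let X = conversion of V. Extent ξ = X.
Moles: n_V = 2 − 2X; n_U = 2.81 − X; n_S = 2X; n_I = 2.79 (inert).
Summing: n_T = 7.6 − X.
K_p = p_S^2 / (p_V^2 p_U) with p_i = (n_i/n_T)·P.
At X = 0.524: the mole-fraction product g(X) = Π y_i^ν_i = 3.751. Since K_p = g(X)·P^{-1}, P = (g/K_p)^(1/1) = (3.751/0.905)^(1/1) = 4.14 bar.

P = 4.14 bar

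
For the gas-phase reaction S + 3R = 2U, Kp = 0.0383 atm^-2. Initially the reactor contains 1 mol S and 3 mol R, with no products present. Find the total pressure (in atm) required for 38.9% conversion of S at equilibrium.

P = 6.6 atm

Take 1 mol S as basis and let X be its fractional conversion, so ξ = X.
Species balance: n_S = 1 − X; n_R = 3 − 3X; n_U = 2X.
Total moles n_T = 4 − 2X.
Kp = p_U^2 / (p_S p_R^3) with p_i = (n_i/n_T)·P.
At X = 0.389: the mole-fraction product g(X) = Π y_i^ν_i = 1.67. Since Kp = g(X)·P^{-2}, P = (g/Kp)^(1/2) = (1.67/0.0383)^(1/2) = 6.6 atm.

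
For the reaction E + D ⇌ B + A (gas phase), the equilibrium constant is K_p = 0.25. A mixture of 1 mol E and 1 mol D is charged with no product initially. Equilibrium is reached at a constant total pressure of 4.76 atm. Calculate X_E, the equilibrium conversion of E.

X = 0.333

Take 1 mol E as basis and let X be its fractional conversion, so ξ = X.
At extent ξ: n_E = 1 − X; n_D = 1 − X; n_B = X; n_A = X.
n_T stays at 2 (no change in mole number).
With p_i = (n_i/n_T)P, K_p = p_B p_A / (p_E p_D).
This yields a degree-2 equation in X; solving on (0,1), X = 0.333.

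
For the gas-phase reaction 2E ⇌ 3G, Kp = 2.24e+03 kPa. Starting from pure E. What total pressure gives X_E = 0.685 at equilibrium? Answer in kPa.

Basis: 1 mol E initially; let X = conversion of E. Extent ξ = 0.5X.
Mole table: n_E = 1 − X; n_G = 1.5X.
n_T = Σnᵢ = 1 + 0.5X.
Kp = p_G^3 / (p_E^2) with p_i = (n_i/n_T)·P.
At X = 0.685: the mole-fraction product g(X) = Π y_i^ν_i = 8.143. Since Kp = g(X)·P^{1}, P = (Kp/g)^(1/1) = (2.24e+03/8.143)^(1/1) = 275 kPa.

P = 275 kPa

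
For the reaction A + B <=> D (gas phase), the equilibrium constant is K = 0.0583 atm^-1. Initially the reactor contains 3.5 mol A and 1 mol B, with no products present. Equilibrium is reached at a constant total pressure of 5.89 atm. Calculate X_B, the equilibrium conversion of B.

X = 0.208

Let X = conversion of B (basis 1 mol B); extent of reaction ξ = X.
Moles: n_A = 3.5 − X; n_B = 1 − X; n_D = X.
n_T = Σnᵢ = 4.5 − X.
y_i = n_i/n_T, p_i = y_i·P. K = p_D / (p_A p_B).
Setting this equal to 0.0583 atm^-1 and taking the physical root (0 < X < 1) gives X = 0.208.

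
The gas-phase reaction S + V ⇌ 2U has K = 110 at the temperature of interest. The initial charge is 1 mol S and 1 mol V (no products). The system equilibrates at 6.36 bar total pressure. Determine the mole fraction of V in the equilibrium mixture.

y_V = 0.080

Take 1 mol S as basis and let X be its fractional conversion, so ξ = X.
At extent ξ: n_S = 1 − X; n_V = 1 − X; n_U = 2X.
n_T stays at 2 (no change in mole number).
With p_i = (n_i/n_T)P, K = p_U^2 / (p_S p_V).
Equating to 110 and solving on 0 < X < 1: X = 0.840.
Then n_V = 0.16, n_T = 2, so y_V = 0.080.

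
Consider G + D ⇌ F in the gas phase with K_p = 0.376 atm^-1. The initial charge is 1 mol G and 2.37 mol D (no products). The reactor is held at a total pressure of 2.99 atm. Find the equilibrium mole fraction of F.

Let X = conversion of G (basis 1 mol G); extent of reaction ξ = X.
Species balance: n_G = 1 − X; n_D = 2.37 − X; n_F = X.
Summing: n_T = 3.37 − X.
With p_i = (n_i/n_T)P, K_p = p_F / (p_G p_D).
Substituting and setting equal to 0.376 atm^-1 gives a polynomial in X; the root in (0,1) is X = 0.426.
Then n_F = 0.426, n_T = 2.94, so y_F = 0.145.

y_F = 0.145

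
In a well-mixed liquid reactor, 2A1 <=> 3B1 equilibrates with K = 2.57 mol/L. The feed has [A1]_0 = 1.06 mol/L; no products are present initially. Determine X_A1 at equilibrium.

X = 0.536

Let X = conversion of A1; extent ξ = 1.06X/2 mol/L.
Concentrations: [A1] = 1.06 − 1.06X; [B1] = 1.59X.
K = [B1]^3 / ([A1]^2).
Equating to 2.57 mol/L: the physical root is X = 0.536.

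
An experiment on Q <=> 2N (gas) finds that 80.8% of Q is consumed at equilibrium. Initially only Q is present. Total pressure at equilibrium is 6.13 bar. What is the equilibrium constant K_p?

Let X = conversion of Q (basis 1 mol Q); extent of reaction ξ = X.
At extent ξ: n_Q = 1 − X; n_N = 2X.
n_T = Σnᵢ = 1 + X.
At X = 0.808: n_Q = 0.192, n_N = 1.62, n_T = 1.81.
p_i = (n_i/n_T)·P. K_p = p_N^2 / (p_Q) = 46.1 bar.

K_p = 46.1 bar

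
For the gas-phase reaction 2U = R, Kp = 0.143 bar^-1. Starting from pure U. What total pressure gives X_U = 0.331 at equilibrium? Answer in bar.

Basis: 1 mol U initially; let X = conversion of U. Extent ξ = 0.5X.
At extent ξ: n_U = 1 − X; n_R = 0.5X.
n_T = Σnᵢ = 1 − 0.5X.
Kp = p_R / (p_U^2) with p_i = (n_i/n_T)·P.
At X = 0.331: the mole-fraction product g(X) = Π y_i^ν_i = 0.3086. Since Kp = g(X)·P^{-1}, P = (g/Kp)^(1/1) = (0.3086/0.143)^(1/1) = 2.16 bar.

P = 2.16 bar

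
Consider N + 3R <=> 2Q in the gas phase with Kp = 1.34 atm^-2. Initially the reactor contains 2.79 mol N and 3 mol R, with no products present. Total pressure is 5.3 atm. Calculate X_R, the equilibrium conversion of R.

Take 3 mol R as basis and let X be its fractional conversion, so ξ = X.
Species balance: n_N = 2.79 − X; n_R = 3 − 3X; n_Q = 2X.
Total moles n_T = 5.79 − 2X.
With p_i = (n_i/n_T)P, Kp = p_Q^2 / (p_N p_R^3).
Setting this equal to 1.34 atm^-2 and taking the physical root (0 < X < 1) gives X = 0.732.

X = 0.732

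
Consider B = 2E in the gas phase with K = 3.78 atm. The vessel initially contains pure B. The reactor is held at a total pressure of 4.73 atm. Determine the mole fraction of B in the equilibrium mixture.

y_B = 0.420

Take 1 mol B as basis and let X be its fractional conversion, so ξ = X.
At extent ξ: n_B = 1 − X; n_E = 2X.
Total moles n_T = 1 + X.
y_i = n_i/n_T, p_i = y_i·P. K = p_E^2 / (p_B).
Setting this equal to 3.78 atm and taking the physical root (0 < X < 1) gives X = 0.408.
Then n_B = 0.592, n_T = 1.41, so y_B = 0.420.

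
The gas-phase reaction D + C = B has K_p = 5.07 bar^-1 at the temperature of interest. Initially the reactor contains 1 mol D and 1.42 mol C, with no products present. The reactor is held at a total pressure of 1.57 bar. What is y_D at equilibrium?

y_D = 0.145

Take 1 mol D as basis and let X be its fractional conversion, so ξ = X.
Mole table: n_D = 1 − X; n_C = 1.42 − X; n_B = X.
Total moles n_T = 2.42 − X.
y_i = n_i/n_T, p_i = y_i·P. K_p = p_B / (p_D p_C).
Substituting and setting equal to 5.07 bar^-1 gives a polynomial in X; the root in (0,1) is X = 0.760.
Then n_D = 0.24, n_T = 1.66, so y_D = 0.145.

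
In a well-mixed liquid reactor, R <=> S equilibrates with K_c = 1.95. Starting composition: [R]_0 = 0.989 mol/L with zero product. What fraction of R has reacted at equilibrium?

Let X = conversion of R; extent ξ = 0.989·X mol/L.
Concentrations: [R] = 0.989 − 0.989X; [S] = 0.989X.
K_c = [S] / ([R]).
Setting equal to 1.95 and solving for X on (0,1) gives X = 0.661.

X = 0.661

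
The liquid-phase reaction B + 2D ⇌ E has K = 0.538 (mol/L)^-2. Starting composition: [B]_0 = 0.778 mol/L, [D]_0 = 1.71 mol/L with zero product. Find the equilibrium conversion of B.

Let X = conversion of B; extent ξ = 0.778·X mol/L.
Concentrations: [B] = 0.778 − 0.778X; [D] = 1.71 − 1.56X; [E] = 0.778X.
K = [E] / ([B] [D]^2).
Equating to 0.538 (mol/L)^-2: the physical root is X = 0.393.

X = 0.393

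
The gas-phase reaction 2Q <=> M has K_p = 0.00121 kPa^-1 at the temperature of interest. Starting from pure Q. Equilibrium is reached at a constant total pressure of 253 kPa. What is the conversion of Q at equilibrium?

Take 1 mol Q as basis and let X be its fractional conversion, so ξ = 0.5X.
Species balance: n_Q = 1 − X; n_M = 0.5X.
n_T = Σnᵢ = 1 − 0.5X.
With p_i = (n_i/n_T)P, K_p = p_M / (p_Q^2).
This yields a degree-2 equation in X; solving on (0,1), X = 0.330.

X = 0.330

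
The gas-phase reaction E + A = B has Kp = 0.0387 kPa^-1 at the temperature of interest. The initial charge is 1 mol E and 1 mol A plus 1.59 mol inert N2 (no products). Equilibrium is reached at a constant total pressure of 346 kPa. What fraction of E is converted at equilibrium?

X = 0.627

Take 1 mol E as basis and let X be its fractional conversion, so ξ = X.
At extent ξ: n_E = 1 − X; n_A = 1 − X; n_B = X; n_I = 1.59 (inert).
Summing: n_T = 3.59 − X.
y_i = n_i/n_T, p_i = y_i·P. Kp = p_B / (p_E p_A).
Setting this equal to 0.0387 kPa^-1 and taking the physical root (0 < X < 1) gives X = 0.627.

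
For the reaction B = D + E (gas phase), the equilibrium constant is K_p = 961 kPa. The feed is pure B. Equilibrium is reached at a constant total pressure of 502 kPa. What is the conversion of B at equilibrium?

X = 0.810

Let X = conversion of B (basis 1 mol B); extent of reaction ξ = X.
Species balance: n_B = 1 − X; n_D = X; n_E = X.
Summing: n_T = 1 + X.
Mole fractions y_i = n_i/n_T; K_p = p_D p_E / (p_B) with p_i = y_i·P.
Substituting and setting equal to 961 kPa gives a polynomial in X; the root in (0,1) is X = 0.810.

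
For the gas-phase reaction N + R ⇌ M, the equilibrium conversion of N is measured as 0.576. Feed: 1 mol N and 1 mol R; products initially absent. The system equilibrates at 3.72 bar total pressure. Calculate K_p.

Let X = conversion of N (basis 1 mol N); extent of reaction ξ = X.
Moles: n_N = 1 − X; n_R = 1 − X; n_M = X.
n_T = Σnᵢ = 2 − X.
At X = 0.576: n_N = 0.424, n_R = 0.424, n_M = 0.576, n_T = 1.42.
p_i = (n_i/n_T)·P. K_p = p_M / (p_N p_R) = 1.23 bar^-1.

K_p = 1.23 bar^-1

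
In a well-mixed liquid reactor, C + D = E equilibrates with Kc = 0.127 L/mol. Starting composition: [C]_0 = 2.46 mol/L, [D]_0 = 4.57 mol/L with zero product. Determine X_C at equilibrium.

X = 0.324

Let X = conversion of C; extent ξ = 2.46·X mol/L.
Concentrations: [C] = 2.46 − 2.46X; [D] = 4.57 − 2.46X; [E] = 2.46X.
Kc = [E] / ([C] [D]).
Setting equal to 0.127 and solving for X on (0,1) gives X = 0.324.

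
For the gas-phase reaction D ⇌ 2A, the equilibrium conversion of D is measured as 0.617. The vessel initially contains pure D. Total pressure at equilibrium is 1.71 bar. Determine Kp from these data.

Let X = conversion of D (basis 1 mol D); extent of reaction ξ = X.
At extent ξ: n_D = 1 − X; n_A = 2X.
Summing: n_T = 1 + X.
At X = 0.617: n_D = 0.383, n_A = 1.23, n_T = 1.62.
p_i = (n_i/n_T)·P. Kp = p_A^2 / (p_D) = 4.2 bar.

Kp = 4.2 bar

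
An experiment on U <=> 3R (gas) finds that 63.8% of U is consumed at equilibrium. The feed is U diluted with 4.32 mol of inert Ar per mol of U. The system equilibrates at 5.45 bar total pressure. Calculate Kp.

Basis: 1 mol U initially; let X = conversion of U. Extent ξ = X.
At extent ξ: n_U = 1 − X; n_R = 3X; n_I = 4.32 (inert).
n_T = Σnᵢ = 5.32 + 2X.
At X = 0.638: n_U = 0.362, n_R = 1.91, n_T = 6.6.
p_i = (n_i/n_T)·P. Kp = p_R^3 / (p_U) = 13.2 bar^2.

Kp = 13.2 bar^2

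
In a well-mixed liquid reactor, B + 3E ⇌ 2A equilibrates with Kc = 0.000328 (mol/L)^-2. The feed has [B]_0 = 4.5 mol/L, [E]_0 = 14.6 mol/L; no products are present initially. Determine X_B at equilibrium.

Let X = conversion of B; extent ξ = 4.5·X mol/L.
Concentrations: [B] = 4.5 − 4.5X; [E] = 14.6 − 13.5X; [A] = 9X.
Kc = [A]^2 / ([B] [E]^3).
This equals 0.000328 at X = 0.168 (the root in 0 < X < 1).

X = 0.168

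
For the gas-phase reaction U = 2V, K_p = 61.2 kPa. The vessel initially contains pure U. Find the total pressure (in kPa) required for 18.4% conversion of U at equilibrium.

P = 437 kPa

Let X = conversion of U (basis 1 mol U); extent of reaction ξ = X.
Species balance: n_U = 1 − X; n_V = 2X.
Summing: n_T = 1 + X.
K_p = p_V^2 / (p_U) with p_i = (n_i/n_T)·P.
At X = 0.184: the mole-fraction product g(X) = Π y_i^ν_i = 0.1402. Since K_p = g(X)·P^{1}, P = (K_p/g)^(1/1) = (61.2/0.1402)^(1/1) = 437 kPa.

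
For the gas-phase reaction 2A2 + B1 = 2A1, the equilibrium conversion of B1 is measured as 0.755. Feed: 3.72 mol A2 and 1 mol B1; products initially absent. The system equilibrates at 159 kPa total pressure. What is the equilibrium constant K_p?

K_p = 0.0475 kPa^-1

Take 1 mol B1 as basis and let X be its fractional conversion, so ξ = X.
Moles: n_A2 = 3.72 − 2X; n_B1 = 1 − X; n_A1 = 2X.
n_T = Σnᵢ = 4.72 − X.
At X = 0.755: n_A2 = 2.21, n_B1 = 0.245, n_A1 = 1.51, n_T = 3.96.
p_i = (n_i/n_T)·P. K_p = p_A1^2 / (p_A2^2 p_B1) = 0.0475 kPa^-1.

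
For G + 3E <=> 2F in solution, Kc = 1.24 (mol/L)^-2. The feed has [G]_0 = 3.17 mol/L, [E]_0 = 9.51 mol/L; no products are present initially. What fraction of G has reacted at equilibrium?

Let X = conversion of G; extent ξ = 3.17·X mol/L.
Concentrations: [G] = 3.17 − 3.17X; [E] = 9.51 − 9.51X; [F] = 6.34X.
Kc = [F]^2 / ([G] [E]^3).
Solving Kc = 1.24 for X ∈ (0,1): X = 0.720.

X = 0.720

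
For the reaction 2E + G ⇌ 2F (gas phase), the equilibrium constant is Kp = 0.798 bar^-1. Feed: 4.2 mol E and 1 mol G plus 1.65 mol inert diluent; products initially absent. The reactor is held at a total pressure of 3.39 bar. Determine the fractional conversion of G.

Basis: 1 mol G initially; let X = conversion of G. Extent ξ = X.
Species balance: n_E = 4.2 − 2X; n_G = 1 − X; n_F = 2X; n_I = 1.65 (inert).
Summing: n_T = 6.85 − X.
Mole fractions y_i = n_i/n_T; Kp = p_F^2 / (p_E^2 p_G) with p_i = y_i·P.
Equating to 0.798 bar^-1 and solving on 0 < X < 1: X = 0.611.

X = 0.611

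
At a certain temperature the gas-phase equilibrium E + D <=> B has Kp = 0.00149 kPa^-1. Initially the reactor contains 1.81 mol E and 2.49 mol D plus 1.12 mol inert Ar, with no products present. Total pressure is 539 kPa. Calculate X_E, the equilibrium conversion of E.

X = 0.248

Let X = conversion of E (basis 1.81 mol E); extent of reaction ξ = 1.81X.
Moles: n_E = 1.81 − 1.81X; n_D = 2.49 − 1.81X; n_B = 1.81X; n_I = 1.12 (inert).
n_T = Σnᵢ = 5.42 − 1.81X.
Mole fractions y_i = n_i/n_T; Kp = p_B / (p_E p_D) with p_i = y_i·P.
Substituting and setting equal to 0.00149 kPa^-1 gives a polynomial in X; the root in (0,1) is X = 0.248.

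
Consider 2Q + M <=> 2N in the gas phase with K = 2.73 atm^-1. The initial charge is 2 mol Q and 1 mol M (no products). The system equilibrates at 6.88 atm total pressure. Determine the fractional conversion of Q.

Take 2 mol Q as basis and let X be its fractional conversion, so ξ = X.
Moles: n_Q = 2 − 2X; n_M = 1 − X; n_N = 2X.
Summing: n_T = 3 − X.
y_i = n_i/n_T, p_i = y_i·P. K = p_N^2 / (p_Q^2 p_M).
Setting this equal to 2.73 atm^-1 and taking the physical root (0 < X < 1) gives X = 0.631.

X = 0.631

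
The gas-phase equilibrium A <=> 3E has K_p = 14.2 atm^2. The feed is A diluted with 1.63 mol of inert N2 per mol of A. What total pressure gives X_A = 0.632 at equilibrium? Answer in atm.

Basis: 1 mol A initially; let X = conversion of A. Extent ξ = X.
At extent ξ: n_A = 1 − X; n_E = 3X; n_I = 1.63 (inert).
n_T = Σnᵢ = 2.63 + 2X.
K_p = p_E^3 / (p_A) with p_i = (n_i/n_T)·P.
At X = 0.632: the mole-fraction product g(X) = Π y_i^ν_i = 1.221. Since K_p = g(X)·P^{2}, P = (K_p/g)^(1/2) = (14.2/1.221)^(1/2) = 3.41 atm.

P = 3.41 atm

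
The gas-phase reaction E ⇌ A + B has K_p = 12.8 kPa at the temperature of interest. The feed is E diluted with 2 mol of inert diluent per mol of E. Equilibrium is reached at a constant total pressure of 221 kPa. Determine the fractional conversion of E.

X = 0.354

Basis: 1 mol E initially; let X = conversion of E. Extent ξ = X.
Moles: n_E = 1 − X; n_A = X; n_B = X; n_I = 2 (inert).
n_T = Σnᵢ = 3 + X.
Mole fractions y_i = n_i/n_T; K_p = p_A p_B / (p_E) with p_i = y_i·P.
This yields a degree-2 equation in X; solving on (0,1), X = 0.354.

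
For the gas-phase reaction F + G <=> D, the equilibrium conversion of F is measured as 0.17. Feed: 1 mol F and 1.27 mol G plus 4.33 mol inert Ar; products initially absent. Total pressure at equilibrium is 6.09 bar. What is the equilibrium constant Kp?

Kp = 0.197 bar^-1

Let X = conversion of F (basis 1 mol F); extent of reaction ξ = X.
Mole table: n_F = 1 − X; n_G = 1.27 − X; n_D = X; n_I = 4.33 (inert).
Total moles n_T = 6.6 − X.
At X = 0.17: n_F = 0.83, n_G = 1.1, n_D = 0.17, n_T = 6.43.
p_i = (n_i/n_T)·P. Kp = p_D / (p_F p_G) = 0.197 bar^-1.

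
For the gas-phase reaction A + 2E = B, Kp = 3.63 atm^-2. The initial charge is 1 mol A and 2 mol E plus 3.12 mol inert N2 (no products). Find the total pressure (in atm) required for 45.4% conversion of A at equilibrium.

Let X = conversion of A (basis 1 mol A); extent of reaction ξ = X.
Species balance: n_A = 1 − X; n_E = 2 − 2X; n_B = X; n_I = 3.12 (inert).
Summing: n_T = 6.12 − 2X.
Kp = p_B / (p_A p_E^2) with p_i = (n_i/n_T)·P.
At X = 0.454: the mole-fraction product g(X) = Π y_i^ν_i = 18.94. Since Kp = g(X)·P^{-2}, P = (g/Kp)^(1/2) = (18.94/3.63)^(1/2) = 2.28 atm.

P = 2.28 atm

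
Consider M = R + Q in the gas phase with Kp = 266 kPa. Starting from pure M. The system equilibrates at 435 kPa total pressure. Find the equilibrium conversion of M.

Basis: 1 mol M initially; let X = conversion of M. Extent ξ = X.
Species balance: n_M = 1 − X; n_R = X; n_Q = X.
n_T = Σnᵢ = 1 + X.
Mole fractions y_i = n_i/n_T; Kp = p_R p_Q / (p_M) with p_i = y_i·P.
Equating to 266 kPa and solving on 0 < X < 1: X = 0.616.

X = 0.616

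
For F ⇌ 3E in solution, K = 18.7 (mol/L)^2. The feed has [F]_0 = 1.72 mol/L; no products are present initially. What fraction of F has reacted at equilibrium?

Let X = conversion of F; extent ξ = 1.72·X mol/L.
Concentrations: [F] = 1.72 − 1.72X; [E] = 5.16X.
K = [E]^3 / ([F]).
Solving K = 18.7 for X ∈ (0,1): X = 0.492.

X = 0.492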